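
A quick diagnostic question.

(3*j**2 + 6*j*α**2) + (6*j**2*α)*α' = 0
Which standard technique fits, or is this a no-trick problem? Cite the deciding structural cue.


Diagnosis: the exact-equation method — checking ∂/∂α of 3*j**2 + 6*j*α**2 against ∂/∂j of 6*j**2*α: they match — the equation is exact as it stands.


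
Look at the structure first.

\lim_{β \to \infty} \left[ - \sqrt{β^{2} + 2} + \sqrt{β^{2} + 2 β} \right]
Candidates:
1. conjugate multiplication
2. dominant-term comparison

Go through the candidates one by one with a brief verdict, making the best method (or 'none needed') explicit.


Verdict: conjugate multiplication — the ∞ − ∞ radical form is the exact trigger for the conjugate maneuver.
- conjugate multiplication: yes — fits the structure here.
- dominant-term comparison — no dominant power emerges to decide the limit by degree comparison.


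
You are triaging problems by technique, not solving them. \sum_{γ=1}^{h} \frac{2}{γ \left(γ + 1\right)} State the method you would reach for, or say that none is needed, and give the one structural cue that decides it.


Technique: telescoping — \frac{2}{γ \left(γ + 1\right)} hides a difference of shifted reciprocals — decompose it and the middle of the sum vanishes.


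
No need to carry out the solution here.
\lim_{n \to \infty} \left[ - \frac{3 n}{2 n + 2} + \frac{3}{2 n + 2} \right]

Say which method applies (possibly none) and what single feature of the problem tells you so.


Best approach: dominant-term comparison — divide by the highest power of n present: lower-order terms vanish and the dominant ratio remains. l'Hôpital's at-infinity variant applies to the expression viewed as a single quotient; the leading-term comparison is the direct route.


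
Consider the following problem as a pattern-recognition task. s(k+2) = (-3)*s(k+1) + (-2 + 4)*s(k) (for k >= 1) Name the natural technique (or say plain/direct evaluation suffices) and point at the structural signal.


Diagnosis: the characteristic-root method — linear, homogeneous, constant coefficients: solutions of the form r^k exist — find the roots of the characteristic polynomial.


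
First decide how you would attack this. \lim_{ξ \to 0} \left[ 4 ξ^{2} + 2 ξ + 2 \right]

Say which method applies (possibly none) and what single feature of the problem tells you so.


Technique: no special technique — nothing blocks direct substitution at 0: plug in and finish.


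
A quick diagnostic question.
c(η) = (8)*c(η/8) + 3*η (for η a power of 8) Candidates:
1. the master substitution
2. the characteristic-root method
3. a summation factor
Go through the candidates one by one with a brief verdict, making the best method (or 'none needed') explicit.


Verdict: the master substitution — the index is divided (η/8), not shifted — substitute η = 8^m to straighten it into a shift recurrence.
- the master substitution: applies; the problem has the shape this method handles.
- the characteristic-root method — a divided-index call is not the fixed-shift linear shape that characteristic roots solve.
- a summation factor: the recursion divides its index rather than shifting it — there is no previous-term chain for a summation factor to telescope.


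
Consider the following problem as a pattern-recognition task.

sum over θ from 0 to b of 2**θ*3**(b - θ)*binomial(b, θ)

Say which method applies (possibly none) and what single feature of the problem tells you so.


Method: the binomial theorem — terms weighting binomial(b, θ) against matched powers of 2 and 3 reassemble into (2 + 3)^b by the binomial theorem.


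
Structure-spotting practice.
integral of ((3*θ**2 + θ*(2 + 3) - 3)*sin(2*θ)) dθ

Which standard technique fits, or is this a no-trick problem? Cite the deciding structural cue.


Technique: integration by parts — differentiate (3*θ**2 + θ*(2 + 3) - 3), integrate sin(2*θ): each pass lowers the polynomial degree, so parts terminates.


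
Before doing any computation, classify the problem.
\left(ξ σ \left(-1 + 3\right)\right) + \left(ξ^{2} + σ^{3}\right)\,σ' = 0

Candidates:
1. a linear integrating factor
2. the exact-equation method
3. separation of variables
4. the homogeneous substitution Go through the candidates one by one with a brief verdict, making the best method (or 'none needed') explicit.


Method: the exact-equation method — equality of cross partials is the green light — assemble the potential function term by term.
- a linear integrating factor: the unknown enters nonlinearly (through a power, a denominator, or a transcendental function), which the linear integrating-factor recipe cannot absorb as-is — any repair would come from a preliminary substitution, not the factor.
- the exact-equation method — yes — fits the structure here.
- separation of variables — the two dependences do not factor apart.
- the homogeneous substitution: the ratio substitution does not collapse this equation.


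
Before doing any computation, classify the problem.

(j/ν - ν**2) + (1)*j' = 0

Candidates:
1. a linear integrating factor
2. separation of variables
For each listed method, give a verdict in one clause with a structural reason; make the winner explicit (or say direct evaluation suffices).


Verdict: a linear integrating factor — linear in the unknown with genuine forcing: multiply through by the exponential of the integrated coefficient and the left side closes into one derivative.
- a linear integrating factor: applicable, and directly so.
- separation of variables — no division isolates the independent variable from the unknown.


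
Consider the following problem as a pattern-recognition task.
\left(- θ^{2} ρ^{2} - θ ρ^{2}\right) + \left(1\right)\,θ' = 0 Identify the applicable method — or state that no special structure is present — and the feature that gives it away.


Diagnosis: separation of variables — all dependence on the two variables factors apart, the defining separable shape. Rearranged, this also fits the Bernoulli template directly; separation reads the product structure as given.


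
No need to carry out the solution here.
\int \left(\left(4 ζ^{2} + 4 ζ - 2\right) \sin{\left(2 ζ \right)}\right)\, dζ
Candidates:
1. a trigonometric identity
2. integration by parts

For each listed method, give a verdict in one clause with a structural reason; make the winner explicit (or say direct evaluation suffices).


Technique: integration by parts — a polynomial factor 4 ζ^{2} + 4 ζ - 2 multiplies \sin{\left(2 ζ \right)}; differentiating 4 ζ^{2} + 4 ζ - 2 lowers its degree while \sin{\left(2 ζ \right)} integrates cleanly, so parts wins.
- a trigonometric identity: no even trigonometric power and no product of distinct frequencies to rewrite.
- integration by parts: applicable, and directly so.


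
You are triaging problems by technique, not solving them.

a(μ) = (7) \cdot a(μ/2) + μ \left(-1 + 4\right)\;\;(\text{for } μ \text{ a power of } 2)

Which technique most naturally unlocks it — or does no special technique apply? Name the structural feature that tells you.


Method: the master substitution — the argument contracts 2-fold per step: reindex μ exponentially and solve the linear recurrence in the new index.


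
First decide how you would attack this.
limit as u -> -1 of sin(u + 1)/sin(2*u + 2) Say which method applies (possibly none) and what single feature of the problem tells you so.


Technique: l'Hôpital's rule (0/0) — numerator and denominator both vanish at -1 — a genuine 0/0 form, which is exactly when l'Hôpital applies. Expanding numerator and denominator to first order gives the same value — the rule automates exactly that.


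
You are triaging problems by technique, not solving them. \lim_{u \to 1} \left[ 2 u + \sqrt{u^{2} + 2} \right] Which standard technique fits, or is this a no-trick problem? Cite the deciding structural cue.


Best approach: no special technique — no vanishing denominator and no indeterminate clash at the point — evaluation is immediate.


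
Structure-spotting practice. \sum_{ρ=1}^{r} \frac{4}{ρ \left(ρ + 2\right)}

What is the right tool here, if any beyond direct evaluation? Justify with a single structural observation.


Verdict: telescoping — the summand \frac{4}{ρ \left(ρ + 2\right)} decomposes into fractions whose poles differ by an integer shift — the series collapses.


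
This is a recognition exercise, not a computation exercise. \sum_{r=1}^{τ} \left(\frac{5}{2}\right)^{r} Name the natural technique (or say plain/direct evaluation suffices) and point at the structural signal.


Verdict: the geometric series formula — check a ratio of consecutive terms: it is \frac{5}{2}, independent of the index, so the geometric formula closes the sum.


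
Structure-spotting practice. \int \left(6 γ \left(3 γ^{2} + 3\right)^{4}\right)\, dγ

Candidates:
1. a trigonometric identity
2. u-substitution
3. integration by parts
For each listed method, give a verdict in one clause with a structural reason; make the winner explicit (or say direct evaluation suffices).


Technique: u-substitution — everything non-trivial happens through the inner expression 3 γ^{2} + 3, and its derivative accounts for the remaining factor up to a constant, so set u = 3 γ^{2} + 3. Multiplying out and using the power rule would succeed as well, just with far more bookkeeping.
- a trigonometric identity — with no trigonometric functions present, identity rewriting has no target.
- u-substitution — applies; the problem has the shape this method handles.
- integration by parts — parts would only shuffle a directly integrable integrand.


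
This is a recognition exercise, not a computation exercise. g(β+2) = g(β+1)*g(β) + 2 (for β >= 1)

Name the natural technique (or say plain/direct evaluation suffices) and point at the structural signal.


Verdict: no special technique — the sequence value feeds back through itself nonlinearly — linear superposition fails, and every superposition-based closed form fails with it.


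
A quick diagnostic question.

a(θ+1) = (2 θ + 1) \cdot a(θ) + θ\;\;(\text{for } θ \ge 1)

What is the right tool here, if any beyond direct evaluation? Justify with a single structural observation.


Best approach: a summation factor — because the multiplier 2 θ + 1 is index-dependent, divide through by its running product and sum the resulting differences.


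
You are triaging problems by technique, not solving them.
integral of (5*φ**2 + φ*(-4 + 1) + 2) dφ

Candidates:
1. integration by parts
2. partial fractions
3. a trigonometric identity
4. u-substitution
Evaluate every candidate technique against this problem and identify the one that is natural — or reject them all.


Verdict: no special technique — nothing composite, nothing rational, nothing trigonometric — each constant-multiple power of φ integrates by the power rule alone.
- integration by parts — splitting off a factor buys nothing — the integrand integrates directly without parts.
- partial fractions — the expression is not a ratio of polynomials that decomposes further.
- a trigonometric identity: no sine or cosine appears, so there is nothing for a trigonometric identity to act on.
- u-substitution: any workable substitution here is cosmetic — the integrand is already in directly integrable form.


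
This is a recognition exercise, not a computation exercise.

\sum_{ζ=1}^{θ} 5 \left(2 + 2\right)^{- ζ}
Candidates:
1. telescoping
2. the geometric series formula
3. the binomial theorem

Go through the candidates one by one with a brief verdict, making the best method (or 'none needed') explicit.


Method: the geometric series formula — consecutive terms stand in a fixed index-free ratio — the geometric sum formula closes it.
- telescoping — computed from the summand as displayed, the partial sums build up without the pairwise collapse telescoping exploits.
- the geometric series formula: a fit — the right tool for this form.
- the binomial theorem — no binomial coefficients pair up with complementary powers here.


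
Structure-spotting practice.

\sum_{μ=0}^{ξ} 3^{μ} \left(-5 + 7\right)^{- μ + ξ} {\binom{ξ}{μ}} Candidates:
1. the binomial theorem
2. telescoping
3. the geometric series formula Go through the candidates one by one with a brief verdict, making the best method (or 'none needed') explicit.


Technique: the binomial theorem — the summand is term μ of a binomial expansion in 3 and (-5 + 7); the whole sum is a single power.
- the binomial theorem — applies; the problem has the shape this method handles.
- telescoping — computed from the summand as displayed, the partial sums build up without the pairwise collapse telescoping exploits.
- the geometric series formula — the term-to-term ratio changes with the index, so the geometric formula cannot close it.


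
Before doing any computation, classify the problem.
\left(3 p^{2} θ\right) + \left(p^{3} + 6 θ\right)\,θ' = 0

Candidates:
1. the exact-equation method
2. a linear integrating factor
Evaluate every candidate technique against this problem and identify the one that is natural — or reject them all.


Best approach: the exact-equation method — because the two cross partials coincide, the form is conservative as written — recover its potential in (p, θ).
- the exact-equation method — yes, a natural case for it.
- a linear integrating factor — the unknown enters nonlinearly (through a power, a denominator, or a transcendental function), which the linear integrating-factor recipe cannot absorb as-is — any repair would come from a preliminary substitution, not the factor.


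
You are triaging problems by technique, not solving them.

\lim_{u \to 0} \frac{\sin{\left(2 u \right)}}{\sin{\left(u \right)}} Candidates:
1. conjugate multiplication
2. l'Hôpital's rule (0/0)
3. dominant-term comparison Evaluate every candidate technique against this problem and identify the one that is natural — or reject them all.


Verdict: l'Hôpital's rule (0/0) — the 0/0 form at 0 is the signature situation for l'Hôpital's rule. One could equally expand both pieces locally and compare leading terms; the rule does that in one stroke.
- conjugate multiplication: the conjugate move applies to radical differences, which this is not.
- l'Hôpital's rule (0/0) — applies; the problem has the shape this method handles.
- dominant-term comparison — no dominant-degree comparison decides it.


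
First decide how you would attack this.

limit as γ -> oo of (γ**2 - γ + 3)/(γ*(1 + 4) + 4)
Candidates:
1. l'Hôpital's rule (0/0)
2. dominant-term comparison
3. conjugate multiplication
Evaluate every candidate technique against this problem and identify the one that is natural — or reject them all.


Technique: dominant-term comparison — growth-rate triage: the leading powers of γ decide the limit, everything else is noise.
- l'Hôpital's rule (0/0) — no 0/0 form appears: written as one quotient, top and bottom both grow without bound, and the ratio is decided by their leading terms.
- dominant-term comparison: yes, a natural case for it.
- conjugate multiplication: multiplying by a conjugate would not remove any indeterminacy here.


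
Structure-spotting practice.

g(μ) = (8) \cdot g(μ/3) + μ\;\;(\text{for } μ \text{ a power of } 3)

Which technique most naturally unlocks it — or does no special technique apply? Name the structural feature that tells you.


Diagnosis: the master substitution — the argument contracts 3-fold per step: reindex μ exponentially and solve the linear recurrence in the new index.


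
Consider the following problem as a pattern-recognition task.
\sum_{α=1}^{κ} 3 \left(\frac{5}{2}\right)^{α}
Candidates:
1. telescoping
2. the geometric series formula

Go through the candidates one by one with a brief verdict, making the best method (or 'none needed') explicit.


Technique: the geometric series formula — the ratio of consecutive terms is the constant \frac{5}{2}, independent of the index — a geometric sum.
- telescoping: writing out consecutive terms as given produces no pairwise cancellation.
- the geometric series formula — a fit — the right tool for this form.


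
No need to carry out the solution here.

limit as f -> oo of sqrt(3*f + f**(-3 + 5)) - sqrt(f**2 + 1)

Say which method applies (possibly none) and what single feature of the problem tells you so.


Technique: conjugate multiplication — infinity minus infinity with a radical in play — multiply by the conjugate so the divergences of sqrt(3*f + f**(-3 + 5)) and sqrt(f**2 + 1) annihilate.


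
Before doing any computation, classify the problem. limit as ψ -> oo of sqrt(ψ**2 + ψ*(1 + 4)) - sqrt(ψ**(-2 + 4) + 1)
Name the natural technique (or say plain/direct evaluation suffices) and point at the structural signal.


Technique: conjugate multiplication — two divergent pieces with a minus sign between them and a radical in the mix: rationalize sqrt(ψ**2 + ψ*(1 + 4)) - sqrt(ψ**(-2 + 4) + 1) before any limit law applies.


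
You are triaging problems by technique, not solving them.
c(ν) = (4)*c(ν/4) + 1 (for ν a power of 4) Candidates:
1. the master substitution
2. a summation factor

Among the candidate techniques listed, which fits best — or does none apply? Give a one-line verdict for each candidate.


Best approach: the master substitution — the call at ν/4 makes this multiplicative recursion; the master-style substitution converts it to additive.
- the master substitution — yes, a natural case for it.
- a summation factor: the recursion divides its index rather than shifting it — there is no previous-term chain for a summation factor to telescope.


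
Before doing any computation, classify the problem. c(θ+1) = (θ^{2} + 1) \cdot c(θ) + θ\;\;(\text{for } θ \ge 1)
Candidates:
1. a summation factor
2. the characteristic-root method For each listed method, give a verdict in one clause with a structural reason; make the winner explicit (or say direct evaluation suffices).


Method: a summation factor — rescale the sequence by the product of the weights θ^{2} + 1 so far — the recurrence collapses to a plain running sum.
- a summation factor: yes, a natural case for it.
- the characteristic-root method — the coefficients vary with the index, breaking the constant-coefficient structure the method needs.


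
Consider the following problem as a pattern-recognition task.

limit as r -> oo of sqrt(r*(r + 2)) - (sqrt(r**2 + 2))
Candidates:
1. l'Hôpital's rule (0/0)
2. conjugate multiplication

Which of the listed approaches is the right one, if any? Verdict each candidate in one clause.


Method: conjugate multiplication — two divergent pieces with a minus sign between them and a radical in the mix: rationalize sqrt(r*(r + 2)) - sqrt(r**2 + 2) before any limit law applies.
- l'Hôpital's rule (0/0) — the expression is a difference driving to ∞ − ∞, not a 0/0 quotient — there is no ratio for the rule to differentiate.
- conjugate multiplication: applicable, and directly so.


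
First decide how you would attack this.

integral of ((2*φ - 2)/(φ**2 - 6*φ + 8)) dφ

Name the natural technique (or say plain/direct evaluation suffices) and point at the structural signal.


Best approach: partial fractions — with φ**2 - 6*φ + 8 factorable and the degree on top strictly smaller, simple-fraction decomposition is immediate.


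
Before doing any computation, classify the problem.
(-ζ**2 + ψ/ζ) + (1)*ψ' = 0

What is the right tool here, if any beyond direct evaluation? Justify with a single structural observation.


Method: a linear integrating factor — the unknown enters only to the first power against a nonzero forcing term — the integrating-factor template applies directly.


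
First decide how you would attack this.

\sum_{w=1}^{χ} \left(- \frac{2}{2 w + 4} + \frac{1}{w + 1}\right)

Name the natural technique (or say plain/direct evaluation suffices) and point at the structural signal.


Technique: telescoping — consecutive terms evaluate one function at adjacent indices (\frac{1}{w + 1} is its current value): one term's tail is the next term's head, so the chain collapses.


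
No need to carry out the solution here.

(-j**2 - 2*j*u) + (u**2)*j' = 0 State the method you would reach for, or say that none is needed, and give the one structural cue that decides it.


Verdict: the homogeneous substitution — scaling u and j together leaves the slope fixed — it depends only on j/u, so substitute the ratio. A Bernoulli substitution is a fair alternative on this equation directly; the homogeneous reading takes it as given.


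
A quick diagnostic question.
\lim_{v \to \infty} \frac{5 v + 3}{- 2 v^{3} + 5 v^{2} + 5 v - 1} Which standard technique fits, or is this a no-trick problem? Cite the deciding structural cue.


Diagnosis: dominant-term comparison — growth-rate triage: the leading powers of v decide the limit, everything else is noise. Differentiating the expression as a single quotient would eventually settle it as well; matching dominant growth settles it immediately.


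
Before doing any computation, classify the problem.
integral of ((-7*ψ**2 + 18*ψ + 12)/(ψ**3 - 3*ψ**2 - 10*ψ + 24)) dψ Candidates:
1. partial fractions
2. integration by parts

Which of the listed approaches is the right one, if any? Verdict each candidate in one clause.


Method: partial fractions — the denominator ψ**3 - 3*ψ**2 - 10*ψ + 24 factors, so the quotient decomposes into elementary partial fractions term by term.
- partial fractions — a fit — the right tool for this form.
- integration by parts — no split into a nonconstant polynomial times one of the standard kernels — exp, sine, or cosine of a linear argument, or a logarithm — applies here.


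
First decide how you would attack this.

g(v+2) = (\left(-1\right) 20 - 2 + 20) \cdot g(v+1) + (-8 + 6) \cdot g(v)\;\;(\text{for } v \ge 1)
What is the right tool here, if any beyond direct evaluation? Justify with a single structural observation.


Technique: the characteristic-root method — try a geometric ansatz r^v: constant coefficients turn the recurrence into one polynomial equation in r.


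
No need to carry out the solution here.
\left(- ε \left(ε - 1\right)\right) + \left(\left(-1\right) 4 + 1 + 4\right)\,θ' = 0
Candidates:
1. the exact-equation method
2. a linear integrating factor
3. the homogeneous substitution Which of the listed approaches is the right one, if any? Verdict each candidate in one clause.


Verdict: no special technique — with θ absent the equation is not coupled at all: direct integration in ε.
- the exact-equation method: with the unknown absent from both coefficients, the cross-partial test holds emptily — nothing for the exact method to work on.
- a linear integrating factor — the linear template holds only trivially here (the unknown is absent, so the coefficient is zero) — the method is not the natural label.
- the homogeneous substitution — rescaling both variables together changes the slope, so no ratio substitution collapses it.


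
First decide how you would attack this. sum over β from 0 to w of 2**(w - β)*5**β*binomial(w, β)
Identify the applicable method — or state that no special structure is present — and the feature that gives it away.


Verdict: the binomial theorem — terms weighting binomial(w, β) against matched powers of 5 and 2 reassemble into (5 + 2)^w by the binomial theorem.


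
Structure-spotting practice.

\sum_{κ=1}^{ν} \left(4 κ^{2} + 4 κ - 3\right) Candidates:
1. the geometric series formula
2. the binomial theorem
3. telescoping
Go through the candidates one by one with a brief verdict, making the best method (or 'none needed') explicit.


Diagnosis: no special technique — every summand is a constant multiple of a power of κ — apply the standard power-sum identities one degree at a time.
- the geometric series formula: there is no constant term-to-term ratio.
- the binomial theorem: the terms do not reassemble into a binomial power.
- telescoping: computed from the summand as displayed, the partial sums build up without the pairwise collapse telescoping exploits.


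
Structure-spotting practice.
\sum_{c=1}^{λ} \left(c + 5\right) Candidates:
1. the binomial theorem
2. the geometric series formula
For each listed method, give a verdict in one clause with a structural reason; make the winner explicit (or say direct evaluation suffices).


Best approach: no special technique — no cancellation, no constant ratio, no binomial weights — just polynomial terms summed directly.
- the binomial theorem: the summand does not match any term pattern of an expanded binomial power.
- the geometric series formula — consecutive terms are not related by a fixed multiplier.


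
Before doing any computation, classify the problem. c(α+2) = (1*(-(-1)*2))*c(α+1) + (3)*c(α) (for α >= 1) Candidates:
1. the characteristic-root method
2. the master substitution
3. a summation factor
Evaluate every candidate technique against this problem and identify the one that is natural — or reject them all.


Best approach: the characteristic-root method — fixed numeric weights on consecutive terms and no forcing term added: the root method in its home territory.
- the characteristic-root method — a fit — the right tool for this form.
- the master substitution: the recursion steps by a constant offset, so exponential reindexing is pointless.
- a summation factor — the recurrence reaches back more than one step, outside the first-order family a summation factor normalizes.


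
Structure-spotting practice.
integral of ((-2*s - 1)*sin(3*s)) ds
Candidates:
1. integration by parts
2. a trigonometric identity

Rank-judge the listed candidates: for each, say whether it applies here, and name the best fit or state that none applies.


Technique: integration by parts — differentiate -2*s - 1, integrate sin(3*s): each pass lowers the polynomial degree, so parts terminates.
- integration by parts: applies; the problem has the shape this method handles.
- a trigonometric identity: the trigonometric factor has no even power to reduce and no cross-frequency product to convert — the standard power-reduction and product-to-sum identities do not engage it.


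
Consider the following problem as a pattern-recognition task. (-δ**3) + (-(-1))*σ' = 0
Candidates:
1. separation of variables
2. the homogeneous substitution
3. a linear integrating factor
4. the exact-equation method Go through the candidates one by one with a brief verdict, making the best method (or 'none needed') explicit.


Verdict: no special technique — the slope is a function of δ alone, so integrate both sides directly.
- separation of variables — with no unknown in the slope, separating variables is a formality — the equation integrates directly.
- the homogeneous substitution: the ratio of the variables does not determine the slope.
- a linear integrating factor: with the unknown absent the integrating factor is a formality; direct integration is the working structure.
- the exact-equation method — no dependence on the unknown anywhere: exactness is a label without content here.


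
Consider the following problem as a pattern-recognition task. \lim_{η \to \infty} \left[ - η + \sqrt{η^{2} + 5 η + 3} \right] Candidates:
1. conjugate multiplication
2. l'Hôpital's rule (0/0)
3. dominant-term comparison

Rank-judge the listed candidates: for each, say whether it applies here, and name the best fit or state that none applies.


Technique: conjugate multiplication — two divergent pieces with a minus sign between them and a radical in the mix: rationalize \sqrt{η^{2} + 5 η + 3} - η before any limit law applies.
- conjugate multiplication: applicable, and directly so.
- l'Hôpital's rule (0/0): substitution produces ∞ − ∞ rather than a vanishing quotient; the rule needs a 0/0 ratio to act on.
- dominant-term comparison — no ranking of term growth rates resolves the limit here.


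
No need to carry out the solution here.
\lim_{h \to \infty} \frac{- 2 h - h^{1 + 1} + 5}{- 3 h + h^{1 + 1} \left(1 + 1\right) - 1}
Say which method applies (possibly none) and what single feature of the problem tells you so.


Best approach: dominant-term comparison — growth-rate triage: the leading powers of h decide the limit, everything else is noise. Viewed as a single quotient this is an ∞/∞ form — an at-infinity application of l'Hôpital's rule would also resolve it; comparing leading growth reads the answer without differentiating.


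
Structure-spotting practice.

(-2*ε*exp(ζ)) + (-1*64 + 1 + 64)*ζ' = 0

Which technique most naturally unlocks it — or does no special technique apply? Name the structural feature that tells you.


Technique: separation of variables — solved for the derivative, the right side splits multiplicatively into a function of each variable alone — divide and integrate each side.


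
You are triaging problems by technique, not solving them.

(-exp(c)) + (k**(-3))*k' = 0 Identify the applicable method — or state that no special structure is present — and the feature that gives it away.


Verdict: separation of variables — solved for the derivative, the right side splits multiplicatively into a function of each variable alone — divide and integrate each side. The cross-partial test also passes here (vacuously, each side single-variable); the potential-function route would work, separation is simply more immediate.


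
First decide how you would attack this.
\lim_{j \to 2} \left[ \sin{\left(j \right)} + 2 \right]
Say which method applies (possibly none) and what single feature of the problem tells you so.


Technique: no special technique — no denominator vanishes and nothing blows up at 2: direct substitution is the whole computation.


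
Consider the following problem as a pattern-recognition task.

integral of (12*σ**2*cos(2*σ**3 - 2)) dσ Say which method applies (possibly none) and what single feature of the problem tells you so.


Diagnosis: u-substitution — spotting that 12*σ**2 is a constant multiple of the derivative of 2*σ**3 - 2 is the key observation — substitute u = 2*σ**3 - 2 and the integral becomes one-dimensional in u.


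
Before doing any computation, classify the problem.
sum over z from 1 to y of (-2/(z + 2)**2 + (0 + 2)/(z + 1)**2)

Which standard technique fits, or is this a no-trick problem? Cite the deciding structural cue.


Best approach: telescoping — the piece each term subtracts is (0 + 2)/(z + 1)**2 advanced by one index, and it reappears with a plus sign leading the following term — the sum collapses to its boundary terms.


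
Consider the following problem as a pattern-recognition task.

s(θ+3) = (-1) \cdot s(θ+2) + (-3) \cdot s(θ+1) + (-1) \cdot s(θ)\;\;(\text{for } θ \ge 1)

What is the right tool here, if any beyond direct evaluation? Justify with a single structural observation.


Verdict: the characteristic-root method — try a geometric ansatz r^θ: constant coefficients turn the recurrence into one polynomial equation in r.


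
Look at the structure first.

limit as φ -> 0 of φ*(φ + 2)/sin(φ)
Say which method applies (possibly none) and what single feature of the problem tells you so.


Method: l'Hôpital's rule (0/0) — numerator and denominator both vanish at 0 — a genuine 0/0 form, which is exactly when l'Hôpital applies. Expanding numerator and denominator to first order gives the same value — the rule automates exactly that.


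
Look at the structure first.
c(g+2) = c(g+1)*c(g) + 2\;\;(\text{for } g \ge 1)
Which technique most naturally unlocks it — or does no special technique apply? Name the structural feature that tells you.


Method: no special technique — this one you iterate or analyze qualitatively: the nonlinearity defeats linear solution methods.


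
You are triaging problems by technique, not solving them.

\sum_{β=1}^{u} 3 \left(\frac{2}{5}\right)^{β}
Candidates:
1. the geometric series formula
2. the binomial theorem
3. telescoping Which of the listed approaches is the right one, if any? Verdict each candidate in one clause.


Verdict: the geometric series formula — each summand is the previous one scaled by \frac{2}{5}; that constant multiplier is itself the geometric structure.
- the geometric series formula — yes — fits the structure here.
- the binomial theorem: no binomial coefficients pair with matched powers.
- telescoping: the summand is not presented as a shifted difference — a telescoping rewrite may exist, but the displayed structure does not offer one.


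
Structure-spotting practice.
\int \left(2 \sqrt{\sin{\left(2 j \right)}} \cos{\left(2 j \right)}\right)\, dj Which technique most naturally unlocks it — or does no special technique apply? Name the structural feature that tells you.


Verdict: u-substitution — everything non-trivial happens through the inner expression \sin{\left(2 j \right)}, and its derivative accounts for the remaining factor up to a constant, so set u = \sin{\left(2 j \right)}.


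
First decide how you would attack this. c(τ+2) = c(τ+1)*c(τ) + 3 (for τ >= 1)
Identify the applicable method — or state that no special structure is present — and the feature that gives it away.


Verdict: no special technique — the new term depends nonlinearly on the old ones, which disqualifies every superposition-based technique.


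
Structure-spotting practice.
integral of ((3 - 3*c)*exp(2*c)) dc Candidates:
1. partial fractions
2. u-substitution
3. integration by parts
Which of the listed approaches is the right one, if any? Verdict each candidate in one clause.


Diagnosis: integration by parts — differentiate 3 - 3*c, integrate exp(2*c): each pass lowers the polynomial degree, so parts terminates.
- partial fractions: there is no rational-function structure to decompose.
- u-substitution — no subexpression of the integrand pairs with its own derivative as a factor — individual terms may offer their own substitutions, but any change of variable covering the whole integral would have to be constructed from outside the expression.
- integration by parts: a fit — the right tool for this form.


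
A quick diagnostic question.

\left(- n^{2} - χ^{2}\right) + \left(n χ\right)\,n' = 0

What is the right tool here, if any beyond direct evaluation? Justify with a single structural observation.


Best approach: the homogeneous substitution — the slope's numerator and denominator have matching total degree, so it depends only on n/χ and the ratio substitution collapses it. Rearranged, this also fits the Bernoulli template directly; the homogeneous substitution reads the structure without the rearrangement.


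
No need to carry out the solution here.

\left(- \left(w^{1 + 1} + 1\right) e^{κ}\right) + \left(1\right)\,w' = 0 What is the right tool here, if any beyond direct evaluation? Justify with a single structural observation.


Method: separation of variables — all dependence on the two variables factors apart, the defining separable shape.


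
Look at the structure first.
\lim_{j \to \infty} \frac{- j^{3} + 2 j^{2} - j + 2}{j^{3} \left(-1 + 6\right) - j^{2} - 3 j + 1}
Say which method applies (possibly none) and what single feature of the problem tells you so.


Diagnosis: dominant-term comparison — as j grows, only the highest-degree terms matter — compare leading terms and read the limit off. As a single quotient, the ∞/∞ shape would yield to repeated differentiation as well — the growth comparison gets there in one look.


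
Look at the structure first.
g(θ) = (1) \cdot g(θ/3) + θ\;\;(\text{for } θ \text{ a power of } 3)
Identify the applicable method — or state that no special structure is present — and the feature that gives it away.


Diagnosis: the master substitution — treat m = log base 3 of θ as the new clock: one recursion step advances m by one while θ scales by 3.


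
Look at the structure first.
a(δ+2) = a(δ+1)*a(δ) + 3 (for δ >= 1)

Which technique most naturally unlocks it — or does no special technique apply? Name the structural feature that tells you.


Diagnosis: no special technique — the unknown sequence enters the update nonlinearly, so no linear method fits the recurrence as written — direct iteration remains.


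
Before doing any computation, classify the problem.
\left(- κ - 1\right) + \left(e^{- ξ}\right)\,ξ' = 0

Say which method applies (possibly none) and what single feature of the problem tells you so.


Method: separation of variables — one side of the product carries the independent variable, the other the unknown — the textbook separation shape. The equation is exact as it stands too — a potential function exists — though separation reads the split structure directly.


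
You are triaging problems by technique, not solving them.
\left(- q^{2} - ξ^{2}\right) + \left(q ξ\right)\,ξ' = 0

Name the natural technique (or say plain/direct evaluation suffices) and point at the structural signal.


Technique: the homogeneous substitution — the slope's numerator and denominator share total degree; set v = ξ/q and the equation drops to separable form. This doubles as a Bernoulli equation in the unknown as written; the homogeneous route needs no setup at all.


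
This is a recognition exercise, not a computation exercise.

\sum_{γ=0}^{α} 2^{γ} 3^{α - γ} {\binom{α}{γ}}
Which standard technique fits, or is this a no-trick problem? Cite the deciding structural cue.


Diagnosis: the binomial theorem — the summand is term γ of a binomial expansion in 2 and 3; the whole sum is a single power.


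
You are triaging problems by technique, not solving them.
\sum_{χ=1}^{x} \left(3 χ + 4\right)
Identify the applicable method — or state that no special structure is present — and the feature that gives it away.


Diagnosis: no special technique — constant-multiple powers of χ with no cancellation partners and no common ratio — use the standard power-sum formulas.


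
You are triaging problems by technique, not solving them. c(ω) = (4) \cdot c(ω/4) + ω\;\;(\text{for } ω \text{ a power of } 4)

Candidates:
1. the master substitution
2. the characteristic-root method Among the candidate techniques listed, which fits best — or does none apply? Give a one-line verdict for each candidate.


Method: the master substitution — the argument shrinks by the factor 4, so measure the index on a logarithmic scale and the recursion becomes a shift.
- the master substitution — a fit — the right tool for this form.
- the characteristic-root method — the recursion divides its index rather than shifting it — outside the constant-shift family the root method covers.


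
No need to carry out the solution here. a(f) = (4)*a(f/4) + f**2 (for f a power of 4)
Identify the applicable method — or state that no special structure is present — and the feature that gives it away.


Diagnosis: the master substitution — the index is divided (f/4), not shifted — substitute f = 4^m to straighten it into a shift recurrence.


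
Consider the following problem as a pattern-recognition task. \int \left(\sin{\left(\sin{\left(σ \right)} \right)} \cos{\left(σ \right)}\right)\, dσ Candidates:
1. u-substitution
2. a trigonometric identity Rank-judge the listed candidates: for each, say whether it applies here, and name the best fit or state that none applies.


Best approach: u-substitution — spotting that \cos{\left(σ \right)} is a constant multiple of the derivative of \sin{\left(σ \right)} is the key observation — substitute u = \sin{\left(σ \right)} and the integral becomes one-dimensional in u.
- u-substitution: applicable, and directly so.
- a trigonometric identity — neither the even-power reduction nor the product-to-sum identity applies to this structure.
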